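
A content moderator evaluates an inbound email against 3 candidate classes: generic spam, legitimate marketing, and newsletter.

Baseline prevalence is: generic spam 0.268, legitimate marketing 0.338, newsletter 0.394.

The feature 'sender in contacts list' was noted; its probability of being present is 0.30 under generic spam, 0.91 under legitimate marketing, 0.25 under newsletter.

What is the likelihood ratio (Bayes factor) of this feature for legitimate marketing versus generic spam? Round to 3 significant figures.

3.03

Likelihood of this feature under each hypothesis:
  legitimate marketing: 0.91
  generic spam: 0.3
Bayes factor = 0.91 / 0.3 ≈ 3.03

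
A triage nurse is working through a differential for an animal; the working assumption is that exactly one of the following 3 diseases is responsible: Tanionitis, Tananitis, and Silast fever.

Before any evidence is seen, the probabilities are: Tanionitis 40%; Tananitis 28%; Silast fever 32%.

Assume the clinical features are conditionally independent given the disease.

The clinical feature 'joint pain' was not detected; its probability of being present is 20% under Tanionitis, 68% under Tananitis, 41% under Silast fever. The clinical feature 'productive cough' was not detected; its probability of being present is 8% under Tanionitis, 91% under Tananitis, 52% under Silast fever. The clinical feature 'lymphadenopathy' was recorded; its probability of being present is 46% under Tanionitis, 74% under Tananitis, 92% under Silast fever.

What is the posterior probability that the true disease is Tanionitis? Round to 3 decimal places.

By Bayes' rule with conditional independence, the unnormalized weight for each hypothesis is prior × ∏ likelihoods (using 1 − P(present | H) for each absent clinical feature):
  Tanionitis: 0.40 × (1 − 0.20) × (1 − 0.08) × 0.46 = 0.13542
  Tananitis: 0.28 × (1 − 0.68) × (1 − 0.91) × 0.74 = 0.0059674
  Silast fever: 0.32 × (1 − 0.41) × (1 − 0.52) × 0.92 = 0.083374
Normalizing constant Z = 0.13542 + 0.0059674 + 0.083374 = 0.22477.
P(Tanionitis | evidence) = 0.13542 / 0.22477 ≈ 0.603.

0.603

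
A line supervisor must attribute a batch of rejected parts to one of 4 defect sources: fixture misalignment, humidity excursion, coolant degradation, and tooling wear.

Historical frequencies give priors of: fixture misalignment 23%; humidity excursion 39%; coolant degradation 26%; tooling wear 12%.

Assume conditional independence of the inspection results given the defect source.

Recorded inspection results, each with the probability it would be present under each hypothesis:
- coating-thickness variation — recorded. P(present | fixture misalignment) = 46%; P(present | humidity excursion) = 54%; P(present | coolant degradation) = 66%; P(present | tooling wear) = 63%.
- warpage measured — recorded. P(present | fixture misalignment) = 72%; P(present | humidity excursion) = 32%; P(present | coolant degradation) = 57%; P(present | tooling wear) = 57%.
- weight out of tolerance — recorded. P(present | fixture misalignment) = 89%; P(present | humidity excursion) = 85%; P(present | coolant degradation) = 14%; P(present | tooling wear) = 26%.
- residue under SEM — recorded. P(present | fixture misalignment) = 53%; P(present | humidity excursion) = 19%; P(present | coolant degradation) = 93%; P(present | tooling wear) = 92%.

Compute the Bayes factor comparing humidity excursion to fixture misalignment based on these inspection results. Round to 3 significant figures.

0.179

Joint likelihood of the inspection result pattern under each hypothesis:
  humidity excursion: 0.54 × 0.32 × 0.85 × 0.19 = 0.027907
  fixture misalignment: 0.46 × 0.72 × 0.89 × 0.53 = 0.15623
Bayes factor = 0.027907 / 0.15623 ≈ 0.179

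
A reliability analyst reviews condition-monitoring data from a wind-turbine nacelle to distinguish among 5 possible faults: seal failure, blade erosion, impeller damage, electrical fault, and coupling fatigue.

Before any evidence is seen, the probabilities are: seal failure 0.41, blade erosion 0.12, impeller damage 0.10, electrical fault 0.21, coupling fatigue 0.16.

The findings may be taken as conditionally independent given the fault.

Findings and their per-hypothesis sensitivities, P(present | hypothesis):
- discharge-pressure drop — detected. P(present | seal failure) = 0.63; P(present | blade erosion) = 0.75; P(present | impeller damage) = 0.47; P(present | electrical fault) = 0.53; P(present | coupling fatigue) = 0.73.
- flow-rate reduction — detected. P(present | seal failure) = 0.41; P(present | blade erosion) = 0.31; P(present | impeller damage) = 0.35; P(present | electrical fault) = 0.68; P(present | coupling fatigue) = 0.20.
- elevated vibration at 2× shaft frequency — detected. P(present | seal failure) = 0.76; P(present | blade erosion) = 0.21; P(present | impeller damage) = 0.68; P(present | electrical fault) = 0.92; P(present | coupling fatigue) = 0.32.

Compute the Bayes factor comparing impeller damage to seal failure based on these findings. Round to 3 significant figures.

The Bayes factor is the ratio of the joint likelihoods of the evidence pattern under the two hypotheses.
  impeller damage: 0.47 × 0.35 × 0.68 = 0.11186
  seal failure: 0.63 × 0.41 × 0.76 = 0.19631
Bayes factor = 0.11186 / 0.19631 ≈ 0.570

0.570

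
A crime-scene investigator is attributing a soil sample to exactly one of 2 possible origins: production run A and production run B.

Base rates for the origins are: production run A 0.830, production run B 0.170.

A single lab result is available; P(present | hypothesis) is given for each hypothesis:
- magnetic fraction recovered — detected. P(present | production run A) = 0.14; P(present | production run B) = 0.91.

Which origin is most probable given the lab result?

production run B

By Bayes' rule, the unnormalized weight for each hypothesis is prior × likelihood:
  production run A: 0.830 × 0.14 = 0.1162
  production run B: 0.170 × 0.91 = 0.1547
Normalizing constant Z = 0.1162 + 0.1547 = 0.2709.
P(production run A | evidence) ≈ 0.1162 / 0.2709 ≈ 0.429
P(production run B | evidence) ≈ 0.1547 / 0.2709 ≈ 0.571
The largest is 0.571, so production run B is most probable.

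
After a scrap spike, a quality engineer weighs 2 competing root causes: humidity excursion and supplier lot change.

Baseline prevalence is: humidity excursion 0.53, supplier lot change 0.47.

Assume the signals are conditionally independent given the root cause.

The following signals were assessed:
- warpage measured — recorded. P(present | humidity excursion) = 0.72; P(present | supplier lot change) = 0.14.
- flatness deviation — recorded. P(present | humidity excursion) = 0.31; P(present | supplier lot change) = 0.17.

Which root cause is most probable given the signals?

Multiply each prior by the joint likelihood of the signal pattern:
  humidity excursion: 0.53 × 0.72 × 0.31 = 0.1183
  supplier lot change: 0.47 × 0.14 × 0.17 = 0.011186
The unnormalized weights sum to 0.12948.
P(humidity excursion | evidence) ≈ 0.1183 / 0.12948 ≈ 0.914
P(supplier lot change | evidence) ≈ 0.011186 / 0.12948 ≈ 0.086
The largest is 0.914, so humidity excursion is most probable.

humidity excursion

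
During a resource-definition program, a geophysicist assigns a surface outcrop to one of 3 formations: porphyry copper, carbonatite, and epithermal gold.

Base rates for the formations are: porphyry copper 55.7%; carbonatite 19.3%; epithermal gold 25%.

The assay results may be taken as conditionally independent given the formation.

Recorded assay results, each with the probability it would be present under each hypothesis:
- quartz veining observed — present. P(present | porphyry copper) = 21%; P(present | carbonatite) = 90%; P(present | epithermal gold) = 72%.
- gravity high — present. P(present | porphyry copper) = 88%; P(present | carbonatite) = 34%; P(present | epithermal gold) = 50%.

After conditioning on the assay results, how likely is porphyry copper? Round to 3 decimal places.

0.408

By Bayes' rule with conditional independence, the unnormalized weight for each hypothesis is prior × ∏ likelihoods:
  porphyry copper: 0.557 × 0.21 × 0.88 = 0.10293
  carbonatite: 0.193 × 0.90 × 0.34 = 0.059058
  epithermal gold: 0.250 × 0.72 × 0.50 = 0.09
The unnormalized weights sum to 0.25199.
P(porphyry copper | evidence) = 0.10293 / 0.25199 ≈ 0.408.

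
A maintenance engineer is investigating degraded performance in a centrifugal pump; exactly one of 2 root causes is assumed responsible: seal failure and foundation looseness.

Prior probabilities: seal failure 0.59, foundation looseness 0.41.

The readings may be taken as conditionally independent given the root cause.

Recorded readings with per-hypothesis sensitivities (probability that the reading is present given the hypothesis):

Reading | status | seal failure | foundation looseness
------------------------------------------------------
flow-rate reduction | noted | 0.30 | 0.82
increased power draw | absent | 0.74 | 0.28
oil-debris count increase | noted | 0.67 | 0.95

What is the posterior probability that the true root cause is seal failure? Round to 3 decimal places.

0.118

By Bayes' rule with conditional independence, the unnormalized weight for each hypothesis is prior × ∏ likelihoods (using 1 − P(present | H) for each absent reading):
  seal failure: 0.59 × 0.30 × (1 − 0.74) × 0.67 = 0.030833
  foundation looseness: 0.41 × 0.82 × (1 − 0.28) × 0.95 = 0.22996
The unnormalized weights sum to 0.26079.
P(seal failure | evidence) = 0.030833 / 0.26079 ≈ 0.118.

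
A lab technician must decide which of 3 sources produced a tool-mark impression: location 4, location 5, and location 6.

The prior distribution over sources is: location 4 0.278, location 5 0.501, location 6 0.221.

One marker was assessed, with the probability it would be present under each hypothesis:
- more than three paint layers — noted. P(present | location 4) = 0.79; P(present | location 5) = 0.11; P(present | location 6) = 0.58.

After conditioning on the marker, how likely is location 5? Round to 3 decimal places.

For each hypothesis, the unnormalized posterior weight is prior × likelihood:
  location 4: 0.278 × 0.79 = 0.21962
  location 5: 0.501 × 0.11 = 0.05511
  location 6: 0.221 × 0.58 = 0.12818
Marginal likelihood of the evidence = 0.40291.
P(location 5 | evidence) = 0.05511 / 0.40291 ≈ 0.137.

0.137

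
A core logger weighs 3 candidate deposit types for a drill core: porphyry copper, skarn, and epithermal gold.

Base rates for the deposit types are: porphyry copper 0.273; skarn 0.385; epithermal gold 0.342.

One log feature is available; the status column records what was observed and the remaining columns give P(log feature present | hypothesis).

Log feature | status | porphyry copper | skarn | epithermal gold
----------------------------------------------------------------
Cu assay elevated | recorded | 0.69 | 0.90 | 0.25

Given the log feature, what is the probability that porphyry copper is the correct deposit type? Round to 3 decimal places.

By Bayes' rule, the unnormalized weight for each hypothesis is prior × likelihood:
  porphyry copper: 0.273 × 0.69 = 0.18837
  skarn: 0.385 × 0.90 = 0.3465
  epithermal gold: 0.342 × 0.25 = 0.0855
Normalizing constant Z = 0.18837 + 0.3465 + 0.0855 = 0.62037.
P(porphyry copper | evidence) = 0.18837 / 0.62037 ≈ 0.304.

0.304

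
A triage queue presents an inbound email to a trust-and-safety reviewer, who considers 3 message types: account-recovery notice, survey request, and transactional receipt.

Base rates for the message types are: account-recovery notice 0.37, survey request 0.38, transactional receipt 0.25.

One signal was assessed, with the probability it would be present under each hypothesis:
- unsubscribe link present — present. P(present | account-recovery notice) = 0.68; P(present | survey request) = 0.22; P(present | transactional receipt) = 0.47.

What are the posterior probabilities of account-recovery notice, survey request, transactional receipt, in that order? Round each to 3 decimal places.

Multiply each prior by the likelihood of the signal:
  account-recovery notice: 0.37 × 0.68 = 0.2516
  survey request: 0.38 × 0.22 = 0.0836
  transactional receipt: 0.25 × 0.47 = 0.1175
The unnormalized weights sum to 0.4527.
P(account-recovery notice | evidence) = 0.2516 / 0.4527 ≈ 0.556
P(survey request | evidence) = 0.0836 / 0.4527 ≈ 0.185
P(transactional receipt | evidence) = 0.1175 / 0.4527 ≈ 0.260

0.556, 0.185, 0.260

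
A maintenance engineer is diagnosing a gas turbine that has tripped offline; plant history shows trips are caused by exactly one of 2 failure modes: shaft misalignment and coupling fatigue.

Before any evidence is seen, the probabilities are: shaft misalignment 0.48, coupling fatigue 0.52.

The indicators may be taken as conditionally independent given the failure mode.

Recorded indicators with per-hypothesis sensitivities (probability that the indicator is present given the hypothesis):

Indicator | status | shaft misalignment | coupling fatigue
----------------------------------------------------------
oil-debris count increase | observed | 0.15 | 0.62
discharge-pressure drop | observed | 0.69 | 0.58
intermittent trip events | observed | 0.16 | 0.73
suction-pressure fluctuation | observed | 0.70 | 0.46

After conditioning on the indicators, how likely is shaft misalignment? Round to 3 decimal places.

Multiply each prior by the joint likelihood of the indicator pattern:
  shaft misalignment: 0.48 × 0.15 × 0.69 × 0.16 × 0.70 = 0.0055642
  coupling fatigue: 0.52 × 0.62 × 0.58 × 0.73 × 0.46 = 0.062792
Marginal likelihood of the evidence = 0.068356.
P(shaft misalignment | evidence) = 0.0055642 / 0.068356 ≈ 0.081.

0.081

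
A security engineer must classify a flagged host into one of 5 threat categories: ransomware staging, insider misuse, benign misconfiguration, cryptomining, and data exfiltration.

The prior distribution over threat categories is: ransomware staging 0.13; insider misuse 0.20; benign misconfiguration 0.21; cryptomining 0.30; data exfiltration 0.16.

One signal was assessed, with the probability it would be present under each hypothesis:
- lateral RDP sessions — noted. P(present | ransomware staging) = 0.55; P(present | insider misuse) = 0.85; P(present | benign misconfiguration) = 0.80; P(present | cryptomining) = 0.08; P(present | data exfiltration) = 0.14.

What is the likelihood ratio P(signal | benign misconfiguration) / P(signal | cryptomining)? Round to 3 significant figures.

10.0

Likelihood of this signal under each hypothesis:
  benign misconfiguration: 0.8
  cryptomining: 0.08
Bayes factor = 0.8 / 0.08 ≈ 10.0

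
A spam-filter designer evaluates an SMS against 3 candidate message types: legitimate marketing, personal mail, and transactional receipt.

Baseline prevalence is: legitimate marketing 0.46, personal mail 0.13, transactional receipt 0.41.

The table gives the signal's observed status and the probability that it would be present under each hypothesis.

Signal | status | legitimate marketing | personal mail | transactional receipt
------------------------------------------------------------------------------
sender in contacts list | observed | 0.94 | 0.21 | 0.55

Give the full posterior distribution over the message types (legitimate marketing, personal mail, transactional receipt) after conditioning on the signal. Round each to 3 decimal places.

Multiply each prior by the likelihood of the signal:
  legitimate marketing: 0.46 × 0.94 = 0.4324
  personal mail: 0.13 × 0.21 = 0.0273
  transactional receipt: 0.41 × 0.55 = 0.2255
Marginal likelihood of the evidence = 0.6852.
P(legitimate marketing | evidence) = 0.4324 / 0.6852 ≈ 0.631
P(personal mail | evidence) = 0.0273 / 0.6852 ≈ 0.040
P(transactional receipt | evidence) = 0.2255 / 0.6852 ≈ 0.329

0.631, 0.040, 0.329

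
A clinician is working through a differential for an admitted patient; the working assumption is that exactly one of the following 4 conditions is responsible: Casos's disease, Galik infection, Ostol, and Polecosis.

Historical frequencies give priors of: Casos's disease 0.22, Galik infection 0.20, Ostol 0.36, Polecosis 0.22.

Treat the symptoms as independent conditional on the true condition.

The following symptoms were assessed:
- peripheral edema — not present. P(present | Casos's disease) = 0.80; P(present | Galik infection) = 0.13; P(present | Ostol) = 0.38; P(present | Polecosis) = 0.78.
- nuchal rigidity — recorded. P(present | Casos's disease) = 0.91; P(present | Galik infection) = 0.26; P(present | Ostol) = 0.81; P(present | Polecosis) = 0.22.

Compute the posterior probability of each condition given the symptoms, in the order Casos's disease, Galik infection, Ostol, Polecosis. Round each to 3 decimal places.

0.145, 0.163, 0.653, 0.038

Multiply each prior by the joint likelihood of the symptom pattern (using 1 − P(present | H) for each absent symptom):
  Casos's disease: 0.22 × (1 − 0.80) × 0.91 = 0.04004
  Galik infection: 0.20 × (1 − 0.13) × 0.26 = 0.04524
  Ostol: 0.36 × (1 − 0.38) × 0.81 = 0.18079
  Polecosis: 0.22 × (1 − 0.78) × 0.22 = 0.010648
Marginal likelihood of the evidence = 0.27672.
P(Casos's disease | evidence) = 0.04004 / 0.27672 ≈ 0.145
P(Galik infection | evidence) = 0.04524 / 0.27672 ≈ 0.163
P(Ostol | evidence) = 0.18079 / 0.27672 ≈ 0.653
P(Polecosis | evidence) = 0.010648 / 0.27672 ≈ 0.038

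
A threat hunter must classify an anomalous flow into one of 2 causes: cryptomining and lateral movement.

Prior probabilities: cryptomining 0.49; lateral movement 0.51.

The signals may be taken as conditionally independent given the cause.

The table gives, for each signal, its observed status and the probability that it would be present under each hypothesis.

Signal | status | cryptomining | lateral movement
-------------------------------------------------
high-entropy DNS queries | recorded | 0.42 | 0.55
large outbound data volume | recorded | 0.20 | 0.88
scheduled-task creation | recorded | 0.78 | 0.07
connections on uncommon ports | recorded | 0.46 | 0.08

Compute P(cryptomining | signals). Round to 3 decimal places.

For each hypothesis, the unnormalized posterior weight is prior × product of the signal likelihoods:
  cryptomining: 0.49 × 0.42 × 0.20 × 0.78 × 0.46 = 0.014768
  lateral movement: 0.51 × 0.55 × 0.88 × 0.07 × 0.08 = 0.0013823
Normalizing constant Z = 0.014768 + 0.0013823 = 0.016151.
P(cryptomining | evidence) = 0.014768 / 0.016151 ≈ 0.914.

0.914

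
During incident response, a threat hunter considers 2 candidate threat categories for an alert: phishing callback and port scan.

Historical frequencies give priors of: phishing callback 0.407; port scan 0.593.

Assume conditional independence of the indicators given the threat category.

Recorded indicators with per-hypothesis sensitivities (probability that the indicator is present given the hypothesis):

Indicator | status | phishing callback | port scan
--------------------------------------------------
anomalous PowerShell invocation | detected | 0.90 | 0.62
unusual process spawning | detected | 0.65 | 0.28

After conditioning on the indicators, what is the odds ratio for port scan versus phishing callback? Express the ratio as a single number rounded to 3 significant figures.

The normalizing constant cancels in an odds ratio, so compute prior × likelihood for the two hypotheses only:
  port scan: 0.593 × 0.62 × 0.28 = 0.10294
  phishing callback: 0.407 × 0.90 × 0.65 = 0.23809
Odds(port scan : phishing callback) = 0.10294 / 0.23809 ≈ 0.432.

0.432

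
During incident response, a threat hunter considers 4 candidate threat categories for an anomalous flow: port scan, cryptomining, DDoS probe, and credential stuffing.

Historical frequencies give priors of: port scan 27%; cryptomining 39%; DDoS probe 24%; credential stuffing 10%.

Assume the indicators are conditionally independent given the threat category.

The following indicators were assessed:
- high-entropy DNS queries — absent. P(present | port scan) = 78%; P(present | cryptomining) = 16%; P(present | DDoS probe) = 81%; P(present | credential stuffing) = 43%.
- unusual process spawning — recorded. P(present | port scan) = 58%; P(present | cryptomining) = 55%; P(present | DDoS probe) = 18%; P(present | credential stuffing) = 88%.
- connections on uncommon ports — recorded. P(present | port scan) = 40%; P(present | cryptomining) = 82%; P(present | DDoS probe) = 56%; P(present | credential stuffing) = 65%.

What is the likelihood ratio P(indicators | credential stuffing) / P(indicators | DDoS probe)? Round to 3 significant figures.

17.0

Joint likelihood of the indicator pattern under each hypothesis (using 1 − P(present | H) for each absent indicator):
  credential stuffing: (1 − 0.43) × 0.88 × 0.65 = 0.32604
  DDoS probe: (1 − 0.81) × 0.18 × 0.56 = 0.019152
Bayes factor = 0.32604 / 0.019152 ≈ 17.0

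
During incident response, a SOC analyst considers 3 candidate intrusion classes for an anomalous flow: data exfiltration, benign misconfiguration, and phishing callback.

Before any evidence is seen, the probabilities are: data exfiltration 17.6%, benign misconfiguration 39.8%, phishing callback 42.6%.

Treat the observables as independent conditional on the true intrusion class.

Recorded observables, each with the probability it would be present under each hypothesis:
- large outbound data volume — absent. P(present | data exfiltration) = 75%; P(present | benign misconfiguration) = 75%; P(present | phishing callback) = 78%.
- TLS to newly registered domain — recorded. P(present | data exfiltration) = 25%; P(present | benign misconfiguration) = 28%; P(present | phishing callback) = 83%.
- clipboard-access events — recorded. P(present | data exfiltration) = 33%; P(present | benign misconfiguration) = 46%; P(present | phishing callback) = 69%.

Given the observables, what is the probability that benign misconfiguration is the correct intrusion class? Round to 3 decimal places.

0.183

For each hypothesis, the unnormalized posterior weight is prior × product of the observable likelihoods (using 1 − P(present | H) for each absent observable):
  data exfiltration: 0.176 × (1 − 0.75) × 0.25 × 0.33 = 0.00363
  benign misconfiguration: 0.398 × (1 − 0.75) × 0.28 × 0.46 = 0.012816
  phishing callback: 0.426 × (1 − 0.78) × 0.83 × 0.69 = 0.053673
Marginal likelihood of the evidence = 0.070119.
P(benign misconfiguration | evidence) = 0.012816 / 0.070119 ≈ 0.183.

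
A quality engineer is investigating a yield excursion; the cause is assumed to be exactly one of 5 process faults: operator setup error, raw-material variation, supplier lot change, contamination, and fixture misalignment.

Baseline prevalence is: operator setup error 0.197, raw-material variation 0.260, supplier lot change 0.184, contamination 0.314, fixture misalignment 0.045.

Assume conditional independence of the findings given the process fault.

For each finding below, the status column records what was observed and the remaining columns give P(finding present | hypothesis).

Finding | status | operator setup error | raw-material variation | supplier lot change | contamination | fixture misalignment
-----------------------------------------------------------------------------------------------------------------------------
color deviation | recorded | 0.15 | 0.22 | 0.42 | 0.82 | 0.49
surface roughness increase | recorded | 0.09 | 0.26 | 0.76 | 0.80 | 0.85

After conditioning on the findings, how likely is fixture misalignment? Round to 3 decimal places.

0.062

By Bayes' rule with conditional independence, the unnormalized weight for each hypothesis is prior × ∏ likelihoods:
  operator setup error: 0.197 × 0.15 × 0.09 = 0.0026595
  raw-material variation: 0.260 × 0.22 × 0.26 = 0.014872
  supplier lot change: 0.184 × 0.42 × 0.76 = 0.058733
  contamination: 0.314 × 0.82 × 0.80 = 0.20598
  fixture misalignment: 0.045 × 0.49 × 0.85 = 0.018742
Normalizing constant Z = 0.0026595 + 0.014872 + 0.058733 + 0.20598 + 0.018742 = 0.30099.
P(fixture misalignment | evidence) = 0.018742 / 0.30099 ≈ 0.062.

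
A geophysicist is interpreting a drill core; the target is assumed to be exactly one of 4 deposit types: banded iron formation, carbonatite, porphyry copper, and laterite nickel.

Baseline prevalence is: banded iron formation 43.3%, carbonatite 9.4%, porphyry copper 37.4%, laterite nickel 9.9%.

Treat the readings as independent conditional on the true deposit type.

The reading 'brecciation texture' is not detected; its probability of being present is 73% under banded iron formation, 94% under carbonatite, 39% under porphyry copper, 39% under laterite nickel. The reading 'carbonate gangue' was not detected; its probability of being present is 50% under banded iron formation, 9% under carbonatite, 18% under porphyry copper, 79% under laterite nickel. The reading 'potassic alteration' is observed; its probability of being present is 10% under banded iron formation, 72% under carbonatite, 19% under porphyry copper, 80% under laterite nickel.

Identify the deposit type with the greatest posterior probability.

For each hypothesis, the unnormalized posterior weight is prior × product of the reading likelihoods (using 1 − P(present | H) for each absent reading):
  banded iron formation: 0.433 × (1 − 0.73) × (1 − 0.50) × 0.10 = 0.0058455
  carbonatite: 0.094 × (1 − 0.94) × (1 − 0.09) × 0.72 = 0.0036953
  porphyry copper: 0.374 × (1 − 0.39) × (1 − 0.18) × 0.19 = 0.035544
  laterite nickel: 0.099 × (1 − 0.39) × (1 − 0.79) × 0.80 = 0.010146
The unnormalized weights sum to 0.055231.
P(banded iron formation | evidence) ≈ 0.0058455 / 0.055231 ≈ 0.106
P(carbonatite | evidence) ≈ 0.0036953 / 0.055231 ≈ 0.067
P(porphyry copper | evidence) ≈ 0.035544 / 0.055231 ≈ 0.644
P(laterite nickel | evidence) ≈ 0.010146 / 0.055231 ≈ 0.184
The largest is 0.644, so porphyry copper is most probable.

porphyry copper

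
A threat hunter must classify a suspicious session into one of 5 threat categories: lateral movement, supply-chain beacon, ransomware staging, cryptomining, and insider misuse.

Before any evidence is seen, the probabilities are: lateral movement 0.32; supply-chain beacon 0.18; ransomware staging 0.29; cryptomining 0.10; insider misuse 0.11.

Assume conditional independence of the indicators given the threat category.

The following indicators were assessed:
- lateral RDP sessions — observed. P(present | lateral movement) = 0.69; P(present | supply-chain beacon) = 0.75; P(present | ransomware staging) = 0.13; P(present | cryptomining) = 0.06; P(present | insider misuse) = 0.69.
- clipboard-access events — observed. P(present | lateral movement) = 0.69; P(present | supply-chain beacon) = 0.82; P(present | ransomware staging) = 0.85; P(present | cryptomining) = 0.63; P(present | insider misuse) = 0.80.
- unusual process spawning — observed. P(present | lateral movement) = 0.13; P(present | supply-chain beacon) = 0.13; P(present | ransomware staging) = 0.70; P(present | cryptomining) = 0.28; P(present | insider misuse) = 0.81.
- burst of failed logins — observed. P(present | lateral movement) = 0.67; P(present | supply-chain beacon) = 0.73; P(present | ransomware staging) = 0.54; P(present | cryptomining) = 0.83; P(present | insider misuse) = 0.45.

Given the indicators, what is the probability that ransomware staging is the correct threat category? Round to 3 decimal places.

Multiply each prior by the joint likelihood of the indicator pattern:
  lateral movement: 0.32 × 0.69 × 0.69 × 0.13 × 0.67 = 0.01327
  supply-chain beacon: 0.18 × 0.75 × 0.82 × 0.13 × 0.73 = 0.010505
  ransomware staging: 0.29 × 0.13 × 0.85 × 0.70 × 0.54 = 0.012113
  cryptomining: 0.10 × 0.06 × 0.63 × 0.28 × 0.83 = 0.00087847
  insider misuse: 0.11 × 0.69 × 0.80 × 0.81 × 0.45 = 0.022132
The unnormalized weights sum to 0.058899.
P(ransomware staging | evidence) = 0.012113 / 0.058899 ≈ 0.206.

0.206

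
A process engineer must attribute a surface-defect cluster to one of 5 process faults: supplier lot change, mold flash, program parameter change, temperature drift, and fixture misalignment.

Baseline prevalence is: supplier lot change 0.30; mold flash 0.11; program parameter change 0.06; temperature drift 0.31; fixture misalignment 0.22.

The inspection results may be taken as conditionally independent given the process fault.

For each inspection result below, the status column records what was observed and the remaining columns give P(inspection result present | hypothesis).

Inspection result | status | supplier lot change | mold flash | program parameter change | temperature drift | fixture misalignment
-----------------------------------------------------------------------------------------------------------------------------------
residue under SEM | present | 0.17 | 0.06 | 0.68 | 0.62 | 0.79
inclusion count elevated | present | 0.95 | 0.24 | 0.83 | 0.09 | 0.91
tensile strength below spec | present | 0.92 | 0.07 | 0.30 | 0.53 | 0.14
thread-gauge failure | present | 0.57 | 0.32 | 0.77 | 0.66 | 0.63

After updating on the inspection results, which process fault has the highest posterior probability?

supplier lot change

Multiply each prior by the joint likelihood of the inspection result pattern:
  supplier lot change: 0.30 × 0.17 × 0.95 × 0.92 × 0.57 = 0.025407
  mold flash: 0.11 × 0.06 × 0.24 × 0.07 × 0.32 = 3.5482e-05
  program parameter change: 0.06 × 0.68 × 0.83 × 0.30 × 0.77 = 0.0078226
  temperature drift: 0.31 × 0.62 × 0.09 × 0.53 × 0.66 = 0.0060508
  fixture misalignment: 0.22 × 0.79 × 0.91 × 0.14 × 0.63 = 0.01395
The unnormalized weights sum to 0.053266.
P(supplier lot change | evidence) ≈ 0.025407 / 0.053266 ≈ 0.477
P(mold flash | evidence) ≈ 3.5482e-05 / 0.053266 ≈ 0.001
P(program parameter change | evidence) ≈ 0.0078226 / 0.053266 ≈ 0.147
P(temperature drift | evidence) ≈ 0.0060508 / 0.053266 ≈ 0.114
P(fixture misalignment | evidence) ≈ 0.01395 / 0.053266 ≈ 0.262
The largest is 0.477, so supplier lot change is most probable.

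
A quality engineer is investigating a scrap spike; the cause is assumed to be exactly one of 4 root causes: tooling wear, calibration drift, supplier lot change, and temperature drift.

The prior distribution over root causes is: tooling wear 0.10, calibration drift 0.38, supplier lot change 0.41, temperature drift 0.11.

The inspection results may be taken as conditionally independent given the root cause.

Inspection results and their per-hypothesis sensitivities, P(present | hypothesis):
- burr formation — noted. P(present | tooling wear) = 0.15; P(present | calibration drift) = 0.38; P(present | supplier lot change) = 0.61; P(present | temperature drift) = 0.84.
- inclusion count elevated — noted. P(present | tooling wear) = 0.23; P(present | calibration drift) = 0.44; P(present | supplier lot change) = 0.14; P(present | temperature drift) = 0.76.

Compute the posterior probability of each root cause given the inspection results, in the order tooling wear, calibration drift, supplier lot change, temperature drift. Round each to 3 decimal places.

0.020, 0.369, 0.203, 0.408

By Bayes' rule with conditional independence, the unnormalized weight for each hypothesis is prior × ∏ likelihoods:
  tooling wear: 0.10 × 0.15 × 0.23 = 0.00345
  calibration drift: 0.38 × 0.38 × 0.44 = 0.063536
  supplier lot change: 0.41 × 0.61 × 0.14 = 0.035014
  temperature drift: 0.11 × 0.84 × 0.76 = 0.070224
Marginal likelihood of the evidence = 0.17222.
P(tooling wear | evidence) = 0.00345 / 0.17222 ≈ 0.020
P(calibration drift | evidence) = 0.063536 / 0.17222 ≈ 0.369
P(supplier lot change | evidence) = 0.035014 / 0.17222 ≈ 0.203
P(temperature drift | evidence) = 0.070224 / 0.17222 ≈ 0.408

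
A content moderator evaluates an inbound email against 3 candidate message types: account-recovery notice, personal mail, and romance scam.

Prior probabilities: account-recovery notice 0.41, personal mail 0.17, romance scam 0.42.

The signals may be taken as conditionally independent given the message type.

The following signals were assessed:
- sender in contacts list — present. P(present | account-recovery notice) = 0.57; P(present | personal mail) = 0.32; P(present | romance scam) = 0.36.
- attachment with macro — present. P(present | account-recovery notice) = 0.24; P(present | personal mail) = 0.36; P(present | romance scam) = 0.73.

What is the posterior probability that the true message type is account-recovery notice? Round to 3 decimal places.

0.301

Multiply each prior by the joint likelihood of the signal pattern:
  account-recovery notice: 0.41 × 0.57 × 0.24 = 0.056088
  personal mail: 0.17 × 0.32 × 0.36 = 0.019584
  romance scam: 0.42 × 0.36 × 0.73 = 0.11038
Marginal likelihood of the evidence = 0.18605.
P(account-recovery notice | evidence) = 0.056088 / 0.18605 ≈ 0.301.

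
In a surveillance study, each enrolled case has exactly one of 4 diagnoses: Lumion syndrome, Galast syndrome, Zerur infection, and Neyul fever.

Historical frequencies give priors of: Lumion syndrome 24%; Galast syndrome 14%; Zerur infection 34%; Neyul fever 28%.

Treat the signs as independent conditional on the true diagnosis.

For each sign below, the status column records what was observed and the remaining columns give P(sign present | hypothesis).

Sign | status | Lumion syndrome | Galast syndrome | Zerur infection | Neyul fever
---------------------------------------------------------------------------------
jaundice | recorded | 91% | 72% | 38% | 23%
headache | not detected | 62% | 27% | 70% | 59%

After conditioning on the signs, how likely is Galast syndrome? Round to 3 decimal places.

0.332

For each hypothesis, the unnormalized posterior weight is prior × product of the sign likelihoods (using 1 − P(present | H) for each absent sign):
  Lumion syndrome: 0.24 × 0.91 × (1 − 0.62) = 0.082992
  Galast syndrome: 0.14 × 0.72 × (1 − 0.27) = 0.073584
  Zerur infection: 0.34 × 0.38 × (1 − 0.70) = 0.03876
  Neyul fever: 0.28 × 0.23 × (1 − 0.59) = 0.026404
Normalizing constant Z = 0.082992 + 0.073584 + 0.03876 + 0.026404 = 0.22174.
P(Galast syndrome | evidence) = 0.073584 / 0.22174 ≈ 0.332.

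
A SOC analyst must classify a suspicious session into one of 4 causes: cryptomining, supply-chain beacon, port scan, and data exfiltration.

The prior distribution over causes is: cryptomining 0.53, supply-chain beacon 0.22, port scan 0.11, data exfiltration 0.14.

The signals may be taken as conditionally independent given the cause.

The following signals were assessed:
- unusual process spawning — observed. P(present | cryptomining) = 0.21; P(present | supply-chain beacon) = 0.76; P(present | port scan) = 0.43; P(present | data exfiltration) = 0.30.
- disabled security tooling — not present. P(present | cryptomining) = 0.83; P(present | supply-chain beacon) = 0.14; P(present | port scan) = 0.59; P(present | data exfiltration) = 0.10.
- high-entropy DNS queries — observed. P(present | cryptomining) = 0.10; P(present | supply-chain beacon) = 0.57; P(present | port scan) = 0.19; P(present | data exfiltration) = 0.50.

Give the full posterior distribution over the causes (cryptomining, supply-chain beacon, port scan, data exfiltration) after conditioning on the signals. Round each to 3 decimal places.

By Bayes' rule with conditional independence, the unnormalized weight for each hypothesis is prior × ∏ likelihoods (using 1 − P(present | H) for each absent signal):
  cryptomining: 0.53 × 0.21 × (1 − 0.83) × 0.10 = 0.0018921
  supply-chain beacon: 0.22 × 0.76 × (1 − 0.14) × 0.57 = 0.081961
  port scan: 0.11 × 0.43 × (1 − 0.59) × 0.19 = 0.0036847
  data exfiltration: 0.14 × 0.30 × (1 − 0.10) × 0.50 = 0.0189
Normalizing constant Z = 0.0018921 + 0.081961 + 0.0036847 + 0.0189 = 0.10644.
P(cryptomining | evidence) = 0.0018921 / 0.10644 ≈ 0.018
P(supply-chain beacon | evidence) = 0.081961 / 0.10644 ≈ 0.770
P(port scan | evidence) = 0.0036847 / 0.10644 ≈ 0.035
P(data exfiltration | evidence) = 0.0189 / 0.10644 ≈ 0.178

0.018, 0.770, 0.035, 0.178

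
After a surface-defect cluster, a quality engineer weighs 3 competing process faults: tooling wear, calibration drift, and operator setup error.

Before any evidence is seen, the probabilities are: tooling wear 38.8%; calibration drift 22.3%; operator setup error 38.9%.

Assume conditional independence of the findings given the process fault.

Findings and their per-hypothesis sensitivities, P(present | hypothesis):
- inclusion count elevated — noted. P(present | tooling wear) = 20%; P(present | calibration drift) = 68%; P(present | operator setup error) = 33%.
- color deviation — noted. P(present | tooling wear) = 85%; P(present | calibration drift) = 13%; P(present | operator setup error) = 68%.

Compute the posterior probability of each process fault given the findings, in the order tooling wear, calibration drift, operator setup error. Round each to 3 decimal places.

For each hypothesis, the unnormalized posterior weight is prior × product of the finding likelihoods:
  tooling wear: 0.388 × 0.20 × 0.85 = 0.06596
  calibration drift: 0.223 × 0.68 × 0.13 = 0.019713
  operator setup error: 0.389 × 0.33 × 0.68 = 0.087292
Normalizing constant Z = 0.06596 + 0.019713 + 0.087292 = 0.17296.
P(tooling wear | evidence) = 0.06596 / 0.17296 ≈ 0.381
P(calibration drift | evidence) = 0.019713 / 0.17296 ≈ 0.114
P(operator setup error | evidence) = 0.087292 / 0.17296 ≈ 0.505

0.381, 0.114, 0.505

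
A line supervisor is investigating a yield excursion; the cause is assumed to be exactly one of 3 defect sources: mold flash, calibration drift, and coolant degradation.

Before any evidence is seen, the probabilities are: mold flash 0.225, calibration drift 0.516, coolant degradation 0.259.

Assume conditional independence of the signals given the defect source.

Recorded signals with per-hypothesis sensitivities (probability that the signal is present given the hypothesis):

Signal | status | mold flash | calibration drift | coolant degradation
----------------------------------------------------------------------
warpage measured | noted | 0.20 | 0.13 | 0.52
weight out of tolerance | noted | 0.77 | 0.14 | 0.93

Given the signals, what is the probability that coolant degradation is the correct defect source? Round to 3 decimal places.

0.740

For each hypothesis, the unnormalized posterior weight is prior × product of the signal likelihoods:
  mold flash: 0.225 × 0.20 × 0.77 = 0.03465
  calibration drift: 0.516 × 0.13 × 0.14 = 0.0093912
  coolant degradation: 0.259 × 0.52 × 0.93 = 0.12525
Normalizing constant Z = 0.03465 + 0.0093912 + 0.12525 = 0.16929.
P(coolant degradation | evidence) = 0.12525 / 0.16929 ≈ 0.740.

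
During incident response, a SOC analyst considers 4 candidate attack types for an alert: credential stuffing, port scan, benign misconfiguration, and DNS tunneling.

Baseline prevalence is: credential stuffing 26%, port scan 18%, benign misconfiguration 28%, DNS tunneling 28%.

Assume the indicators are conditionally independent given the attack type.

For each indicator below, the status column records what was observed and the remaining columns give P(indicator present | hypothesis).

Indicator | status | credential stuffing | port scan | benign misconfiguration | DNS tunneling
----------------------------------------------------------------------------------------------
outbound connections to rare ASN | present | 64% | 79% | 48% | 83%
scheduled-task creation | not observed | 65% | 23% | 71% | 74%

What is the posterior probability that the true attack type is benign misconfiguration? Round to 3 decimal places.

0.146

Multiply each prior by the joint likelihood of the indicator pattern (using 1 − P(present | H) for each absent indicator):
  credential stuffing: 0.26 × 0.64 × (1 − 0.65) = 0.05824
  port scan: 0.18 × 0.79 × (1 − 0.23) = 0.10949
  benign misconfiguration: 0.28 × 0.48 × (1 − 0.71) = 0.038976
  DNS tunneling: 0.28 × 0.83 × (1 − 0.74) = 0.060424
Marginal likelihood of the evidence = 0.26713.
P(benign misconfiguration | evidence) = 0.038976 / 0.26713 ≈ 0.146.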